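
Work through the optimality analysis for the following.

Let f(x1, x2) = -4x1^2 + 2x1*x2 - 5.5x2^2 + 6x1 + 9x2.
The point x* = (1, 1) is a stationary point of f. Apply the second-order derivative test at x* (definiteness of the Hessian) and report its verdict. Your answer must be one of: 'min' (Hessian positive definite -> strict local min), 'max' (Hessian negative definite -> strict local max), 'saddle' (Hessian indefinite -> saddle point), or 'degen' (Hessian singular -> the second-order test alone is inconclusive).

Compute the Hessian H = grad^2 f:
  H = [[-8, 2], [2, -11]]
Verify stationarity: grad f(x*) = H x* + g = (0, 0).
Eigenvalues of H: -12, -7.
Both eigenvalues < 0, so H is negative definite -> x* is a strict local max.

max


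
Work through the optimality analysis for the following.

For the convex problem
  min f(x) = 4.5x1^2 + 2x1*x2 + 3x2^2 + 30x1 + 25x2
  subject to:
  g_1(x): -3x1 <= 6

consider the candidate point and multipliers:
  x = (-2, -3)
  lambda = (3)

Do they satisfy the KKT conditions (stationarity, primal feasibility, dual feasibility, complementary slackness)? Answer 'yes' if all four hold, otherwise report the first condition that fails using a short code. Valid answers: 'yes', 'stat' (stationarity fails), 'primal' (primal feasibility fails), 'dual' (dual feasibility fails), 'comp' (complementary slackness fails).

Gradient of f: grad f(x) = Q x + c = (6, 3)
Constraint values g_i(x) = a_i^T x - b_i:
  g_1((-2, -3)) = 0
Stationarity residual: grad f(x) + sum_i lambda_i a_i = (-3, 3)
  -> stationarity FAILS
Primal feasibility (all g_i <= 0): OK
Dual feasibility (all lambda_i >= 0): OK
Complementary slackness (lambda_i * g_i(x) = 0 for all i): OK

Verdict: the first failing condition is stationarity -> stat.

stat


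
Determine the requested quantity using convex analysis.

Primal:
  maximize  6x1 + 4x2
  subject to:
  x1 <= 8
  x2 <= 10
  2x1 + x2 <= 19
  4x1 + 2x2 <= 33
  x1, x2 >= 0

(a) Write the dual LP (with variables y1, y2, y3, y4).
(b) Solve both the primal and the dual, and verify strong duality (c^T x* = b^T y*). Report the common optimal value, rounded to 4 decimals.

The standard primal-dual pair for 'max c^T x s.t. A x <= b, x >= 0' is:
  Dual:  min b^T y  s.t.  A^T y >= c,  y >= 0.

So the dual LP is:
  minimize  8y1 + 10y2 + 19y3 + 33y4
  subject to:
    y1 + 2y3 + 4y4 >= 6
    y2 + y3 + 2y4 >= 4
    y1, y2, y3, y4 >= 0

Solving the primal: x* = (3.25, 10).
  primal value c^T x* = 59.5.
Solving the dual: y* = (0, 1, 0, 1.5).
  dual value b^T y* = 59.5.
Strong duality: c^T x* = b^T y*. Confirmed.

59.5


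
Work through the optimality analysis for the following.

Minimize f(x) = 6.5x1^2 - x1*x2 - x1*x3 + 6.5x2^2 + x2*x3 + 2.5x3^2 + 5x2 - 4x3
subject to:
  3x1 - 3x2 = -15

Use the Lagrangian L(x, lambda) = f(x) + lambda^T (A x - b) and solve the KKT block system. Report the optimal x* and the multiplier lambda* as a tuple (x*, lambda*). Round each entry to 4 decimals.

Form the Lagrangian:
  L(x, lambda) = (1/2) x^T Q x + c^T x + lambda^T (A x - b)
Stationarity (grad_x L = 0): Q x + c + A^T lambda = 0.
Primal feasibility: A x = b.

This gives the KKT block system:
  [ Q   A^T ] [ x     ]   [-c ]
  [ A    0  ] [ lambda ] = [ b ]

Solving the linear system:
  x*      = (-2.7083, 2.2917, -0.2)
  lambda* = (12.4333)
  f(x*)   = 99.3792

x* = (-2.7083, 2.2917, -0.2), lambda* = (12.4333)


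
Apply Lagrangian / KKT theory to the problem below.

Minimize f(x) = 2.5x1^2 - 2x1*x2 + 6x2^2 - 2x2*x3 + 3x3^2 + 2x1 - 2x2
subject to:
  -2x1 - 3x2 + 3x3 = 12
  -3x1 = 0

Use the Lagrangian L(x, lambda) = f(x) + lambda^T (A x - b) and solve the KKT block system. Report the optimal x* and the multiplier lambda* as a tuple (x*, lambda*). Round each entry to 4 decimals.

Form the Lagrangian:
  L(x, lambda) = (1/2) x^T Q x + c^T x + lambda^T (A x - b)
Stationarity (grad_x L = 0): Q x + c + A^T lambda = 0.
Primal feasibility: A x = b.

This gives the KKT block system:
  [ Q   A^T ] [ x     ]   [-c ]
  [ A    0  ] [ lambda ] = [ b ]

Solving the linear system:
  x*      = (0, -1, 3)
  lambda* = (-6.6667, 5.7778)
  f(x*)   = 41

x* = (0, -1, 3), lambda* = (-6.6667, 5.7778)


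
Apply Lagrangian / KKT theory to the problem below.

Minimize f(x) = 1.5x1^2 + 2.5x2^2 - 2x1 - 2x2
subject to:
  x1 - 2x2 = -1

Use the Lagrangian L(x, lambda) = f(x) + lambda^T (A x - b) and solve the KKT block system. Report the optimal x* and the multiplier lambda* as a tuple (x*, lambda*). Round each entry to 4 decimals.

Form the Lagrangian:
  L(x, lambda) = (1/2) x^T Q x + c^T x + lambda^T (A x - b)
Stationarity (grad_x L = 0): Q x + c + A^T lambda = 0.
Primal feasibility: A x = b.

This gives the KKT block system:
  [ Q   A^T ] [ x     ]   [-c ]
  [ A    0  ] [ lambda ] = [ b ]

Solving the linear system:
  x*      = (0.4118, 0.7059)
  lambda* = (0.7647)
  f(x*)   = -0.7353

x* = (0.4118, 0.7059), lambda* = (0.7647)


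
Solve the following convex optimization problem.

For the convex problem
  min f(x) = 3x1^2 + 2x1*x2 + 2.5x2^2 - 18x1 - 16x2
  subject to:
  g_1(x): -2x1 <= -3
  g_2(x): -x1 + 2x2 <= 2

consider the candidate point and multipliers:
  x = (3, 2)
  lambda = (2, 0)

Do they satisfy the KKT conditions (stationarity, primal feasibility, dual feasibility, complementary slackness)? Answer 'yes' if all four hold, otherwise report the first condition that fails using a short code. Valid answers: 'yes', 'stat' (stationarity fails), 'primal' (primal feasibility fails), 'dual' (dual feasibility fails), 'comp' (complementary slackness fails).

Gradient of f: grad f(x) = Q x + c = (4, 0)
Constraint values g_i(x) = a_i^T x - b_i:
  g_1((3, 2)) = -3
  g_2((3, 2)) = -1
Stationarity residual: grad f(x) + sum_i lambda_i a_i = (0, 0)
  -> stationarity OK
Primal feasibility (all g_i <= 0): OK
Dual feasibility (all lambda_i >= 0): OK
Complementary slackness (lambda_i * g_i(x) = 0 for all i): FAILS

Verdict: the first failing condition is complementary_slackness -> comp.

comp


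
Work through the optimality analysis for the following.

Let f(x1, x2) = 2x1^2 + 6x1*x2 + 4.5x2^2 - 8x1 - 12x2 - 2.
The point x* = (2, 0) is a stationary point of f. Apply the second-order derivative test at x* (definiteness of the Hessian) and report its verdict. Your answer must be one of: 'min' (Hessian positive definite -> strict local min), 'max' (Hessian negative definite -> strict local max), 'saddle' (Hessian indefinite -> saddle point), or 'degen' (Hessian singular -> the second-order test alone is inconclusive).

Compute the Hessian H = grad^2 f:
  H = [[4, 6], [6, 9]]
Verify stationarity: grad f(x*) = H x* + g = (0, 0).
Eigenvalues of H: 0, 13.
H has a zero eigenvalue (singular; positive semidefinite but not definite), so H is neither positive definite, negative definite, nor indefinite. The second-order test alone is inconclusive -> degen.
(Indeed, f is constant along the null direction of H through x*, so x* is not a strict local extremum.)

degen


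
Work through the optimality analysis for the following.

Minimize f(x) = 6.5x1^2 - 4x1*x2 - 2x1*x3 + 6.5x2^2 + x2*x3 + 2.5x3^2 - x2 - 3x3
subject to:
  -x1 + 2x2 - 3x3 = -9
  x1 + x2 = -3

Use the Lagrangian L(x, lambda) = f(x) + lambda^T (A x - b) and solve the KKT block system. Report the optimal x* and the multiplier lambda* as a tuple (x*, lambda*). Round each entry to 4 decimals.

Form the Lagrangian:
  L(x, lambda) = (1/2) x^T Q x + c^T x + lambda^T (A x - b)
Stationarity (grad_x L = 0): Q x + c + A^T lambda = 0.
Primal feasibility: A x = b.

This gives the KKT block system:
  [ Q   A^T ] [ x     ]   [-c ]
  [ A    0  ] [ lambda ] = [ b ]

Solving the linear system:
  x*      = (-1.1111, -1.8889, 2.1111)
  lambda* = (2.6296, 13.7407)
  f(x*)   = 30.2222

x* = (-1.1111, -1.8889, 2.1111), lambda* = (2.6296, 13.7407)


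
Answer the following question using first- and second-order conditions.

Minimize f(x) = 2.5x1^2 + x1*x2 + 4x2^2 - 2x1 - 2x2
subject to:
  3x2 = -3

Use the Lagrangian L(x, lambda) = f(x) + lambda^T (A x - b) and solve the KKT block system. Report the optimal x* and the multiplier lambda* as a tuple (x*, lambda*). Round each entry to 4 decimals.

Form the Lagrangian:
  L(x, lambda) = (1/2) x^T Q x + c^T x + lambda^T (A x - b)
Stationarity (grad_x L = 0): Q x + c + A^T lambda = 0.
Primal feasibility: A x = b.

This gives the KKT block system:
  [ Q   A^T ] [ x     ]   [-c ]
  [ A    0  ] [ lambda ] = [ b ]

Solving the linear system:
  x*      = (0.6, -1)
  lambda* = (3.1333)
  f(x*)   = 5.1

x* = (0.6, -1), lambda* = (3.1333)


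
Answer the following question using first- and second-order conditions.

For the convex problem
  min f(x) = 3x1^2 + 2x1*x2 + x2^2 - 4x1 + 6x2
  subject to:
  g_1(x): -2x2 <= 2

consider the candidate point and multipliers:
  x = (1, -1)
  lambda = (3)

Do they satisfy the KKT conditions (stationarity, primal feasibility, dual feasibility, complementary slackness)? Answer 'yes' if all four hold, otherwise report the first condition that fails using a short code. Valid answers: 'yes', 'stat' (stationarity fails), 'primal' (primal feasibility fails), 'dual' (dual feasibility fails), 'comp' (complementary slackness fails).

Gradient of f: grad f(x) = Q x + c = (0, 6)
Constraint values g_i(x) = a_i^T x - b_i:
  g_1((1, -1)) = 0
Stationarity residual: grad f(x) + sum_i lambda_i a_i = (0, 0)
  -> stationarity OK
Primal feasibility (all g_i <= 0): OK
Dual feasibility (all lambda_i >= 0): OK
Complementary slackness (lambda_i * g_i(x) = 0 for all i): OK

Verdict: yes, KKT holds.

yes


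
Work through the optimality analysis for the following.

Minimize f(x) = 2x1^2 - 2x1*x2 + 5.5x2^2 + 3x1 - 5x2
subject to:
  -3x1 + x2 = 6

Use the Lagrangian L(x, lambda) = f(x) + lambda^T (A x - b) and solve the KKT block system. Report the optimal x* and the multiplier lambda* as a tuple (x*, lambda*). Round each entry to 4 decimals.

Form the Lagrangian:
  L(x, lambda) = (1/2) x^T Q x + c^T x + lambda^T (A x - b)
Stationarity (grad_x L = 0): Q x + c + A^T lambda = 0.
Primal feasibility: A x = b.

This gives the KKT block system:
  [ Q   A^T ] [ x     ]   [-c ]
  [ A    0  ] [ lambda ] = [ b ]

Solving the linear system:
  x*      = (-1.9121, 0.2637)
  lambda* = (-1.7253)
  f(x*)   = 1.6484

x* = (-1.9121, 0.2637), lambda* = (-1.7253)


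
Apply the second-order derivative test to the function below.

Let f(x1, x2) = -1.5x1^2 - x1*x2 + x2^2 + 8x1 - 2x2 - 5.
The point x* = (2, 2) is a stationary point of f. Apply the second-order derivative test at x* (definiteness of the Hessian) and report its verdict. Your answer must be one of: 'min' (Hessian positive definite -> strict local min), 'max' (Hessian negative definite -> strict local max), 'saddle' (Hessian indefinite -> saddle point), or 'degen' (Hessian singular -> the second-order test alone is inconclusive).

Compute the Hessian H = grad^2 f:
  H = [[-3, -1], [-1, 2]]
Verify stationarity: grad f(x*) = H x* + g = (0, 0).
Eigenvalues of H: -3.1926, 2.1926.
Eigenvalues have mixed signs, so H is indefinite -> x* is a saddle point.

saddle


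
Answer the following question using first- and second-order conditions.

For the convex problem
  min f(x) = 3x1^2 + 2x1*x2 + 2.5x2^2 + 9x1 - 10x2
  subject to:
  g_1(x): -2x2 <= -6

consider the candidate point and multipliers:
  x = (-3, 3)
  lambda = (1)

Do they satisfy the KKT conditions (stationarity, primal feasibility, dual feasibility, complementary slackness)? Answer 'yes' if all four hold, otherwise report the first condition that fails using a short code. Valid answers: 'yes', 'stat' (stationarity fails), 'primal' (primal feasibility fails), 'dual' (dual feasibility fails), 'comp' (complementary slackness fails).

Gradient of f: grad f(x) = Q x + c = (-3, -1)
Constraint values g_i(x) = a_i^T x - b_i:
  g_1((-3, 3)) = 0
Stationarity residual: grad f(x) + sum_i lambda_i a_i = (-3, -3)
  -> stationarity FAILS
Primal feasibility (all g_i <= 0): OK
Dual feasibility (all lambda_i >= 0): OK
Complementary slackness (lambda_i * g_i(x) = 0 for all i): OK

Verdict: the first failing condition is stationarity -> stat.

stat


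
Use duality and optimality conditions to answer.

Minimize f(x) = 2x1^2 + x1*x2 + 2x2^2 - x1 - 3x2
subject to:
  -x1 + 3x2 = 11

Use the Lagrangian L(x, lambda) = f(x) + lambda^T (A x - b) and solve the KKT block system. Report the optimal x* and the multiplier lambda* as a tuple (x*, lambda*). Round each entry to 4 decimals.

Form the Lagrangian:
  L(x, lambda) = (1/2) x^T Q x + c^T x + lambda^T (A x - b)
Stationarity (grad_x L = 0): Q x + c + A^T lambda = 0.
Primal feasibility: A x = b.

This gives the KKT block system:
  [ Q   A^T ] [ x     ]   [-c ]
  [ A    0  ] [ lambda ] = [ b ]

Solving the linear system:
  x*      = (-1.2826, 3.2391)
  lambda* = (-2.8913)
  f(x*)   = 11.6848

x* = (-1.2826, 3.2391), lambda* = (-2.8913)


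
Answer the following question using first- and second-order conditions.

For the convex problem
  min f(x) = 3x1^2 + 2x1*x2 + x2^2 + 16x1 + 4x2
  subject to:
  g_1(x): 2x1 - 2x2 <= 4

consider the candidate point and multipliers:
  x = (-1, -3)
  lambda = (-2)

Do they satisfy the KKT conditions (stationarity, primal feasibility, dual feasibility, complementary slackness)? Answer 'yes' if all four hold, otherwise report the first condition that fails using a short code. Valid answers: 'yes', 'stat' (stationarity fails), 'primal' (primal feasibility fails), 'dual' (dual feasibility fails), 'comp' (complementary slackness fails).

Gradient of f: grad f(x) = Q x + c = (4, -4)
Constraint values g_i(x) = a_i^T x - b_i:
  g_1((-1, -3)) = 0
Stationarity residual: grad f(x) + sum_i lambda_i a_i = (0, 0)
  -> stationarity OK
Primal feasibility (all g_i <= 0): OK
Dual feasibility (all lambda_i >= 0): FAILS
Complementary slackness (lambda_i * g_i(x) = 0 for all i): OK

Verdict: the first failing condition is dual_feasibility -> dual.

dual


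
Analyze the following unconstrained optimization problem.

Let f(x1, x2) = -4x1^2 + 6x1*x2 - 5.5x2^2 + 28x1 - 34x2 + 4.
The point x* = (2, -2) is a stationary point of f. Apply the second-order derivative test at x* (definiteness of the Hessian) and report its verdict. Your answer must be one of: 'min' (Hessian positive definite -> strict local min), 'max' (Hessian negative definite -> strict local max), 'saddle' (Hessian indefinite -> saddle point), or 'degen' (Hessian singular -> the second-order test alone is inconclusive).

Compute the Hessian H = grad^2 f:
  H = [[-8, 6], [6, -11]]
Verify stationarity: grad f(x*) = H x* + g = (0, 0).
Eigenvalues of H: -15.6847, -3.3153.
Both eigenvalues < 0, so H is negative definite -> x* is a strict local max.

max


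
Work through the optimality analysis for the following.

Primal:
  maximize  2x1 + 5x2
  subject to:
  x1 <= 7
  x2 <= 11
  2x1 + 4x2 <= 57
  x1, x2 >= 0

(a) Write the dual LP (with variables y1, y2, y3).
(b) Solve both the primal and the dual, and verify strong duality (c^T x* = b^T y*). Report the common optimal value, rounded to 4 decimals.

The standard primal-dual pair for 'max c^T x s.t. A x <= b, x >= 0' is:
  Dual:  min b^T y  s.t.  A^T y >= c,  y >= 0.

So the dual LP is:
  minimize  7y1 + 11y2 + 57y3
  subject to:
    y1 + 2y3 >= 2
    y2 + 4y3 >= 5
    y1, y2, y3 >= 0

Solving the primal: x* = (6.5, 11).
  primal value c^T x* = 68.
Solving the dual: y* = (0, 1, 1).
  dual value b^T y* = 68.
Strong duality: c^T x* = b^T y*. Confirmed.

68


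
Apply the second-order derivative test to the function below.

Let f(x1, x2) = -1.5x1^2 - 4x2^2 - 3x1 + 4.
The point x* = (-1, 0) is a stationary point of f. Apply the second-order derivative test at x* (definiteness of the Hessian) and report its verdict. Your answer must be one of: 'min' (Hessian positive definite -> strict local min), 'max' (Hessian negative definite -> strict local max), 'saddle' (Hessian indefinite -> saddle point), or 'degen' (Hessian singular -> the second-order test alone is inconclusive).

Compute the Hessian H = grad^2 f:
  H = [[-3, 0], [0, -8]]
Verify stationarity: grad f(x*) = H x* + g = (0, 0).
Eigenvalues of H: -8, -3.
Both eigenvalues < 0, so H is negative definite -> x* is a strict local max.

max


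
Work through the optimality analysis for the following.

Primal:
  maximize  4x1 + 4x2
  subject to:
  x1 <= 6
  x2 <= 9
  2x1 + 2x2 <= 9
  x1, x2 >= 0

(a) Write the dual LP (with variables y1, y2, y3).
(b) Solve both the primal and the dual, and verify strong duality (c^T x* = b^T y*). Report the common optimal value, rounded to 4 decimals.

The standard primal-dual pair for 'max c^T x s.t. A x <= b, x >= 0' is:
  Dual:  min b^T y  s.t.  A^T y >= c,  y >= 0.

So the dual LP is:
  minimize  6y1 + 9y2 + 9y3
  subject to:
    y1 + 2y3 >= 4
    y2 + 2y3 >= 4
    y1, y2, y3 >= 0

Solving the primal: x* = (4.5, 0).
  primal value c^T x* = 18.
Solving the dual: y* = (0, 0, 2).
  dual value b^T y* = 18.
Strong duality: c^T x* = b^T y*. Confirmed.

18


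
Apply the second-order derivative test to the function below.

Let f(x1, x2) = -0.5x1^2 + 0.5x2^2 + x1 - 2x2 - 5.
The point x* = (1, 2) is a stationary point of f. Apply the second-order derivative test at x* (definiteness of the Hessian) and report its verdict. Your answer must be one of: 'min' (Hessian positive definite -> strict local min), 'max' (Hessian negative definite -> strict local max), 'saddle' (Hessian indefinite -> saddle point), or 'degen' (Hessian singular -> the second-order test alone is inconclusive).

Compute the Hessian H = grad^2 f:
  H = [[-1, 0], [0, 1]]
Verify stationarity: grad f(x*) = H x* + g = (0, 0).
Eigenvalues of H: -1, 1.
Eigenvalues have mixed signs, so H is indefinite -> x* is a saddle point.

saddle


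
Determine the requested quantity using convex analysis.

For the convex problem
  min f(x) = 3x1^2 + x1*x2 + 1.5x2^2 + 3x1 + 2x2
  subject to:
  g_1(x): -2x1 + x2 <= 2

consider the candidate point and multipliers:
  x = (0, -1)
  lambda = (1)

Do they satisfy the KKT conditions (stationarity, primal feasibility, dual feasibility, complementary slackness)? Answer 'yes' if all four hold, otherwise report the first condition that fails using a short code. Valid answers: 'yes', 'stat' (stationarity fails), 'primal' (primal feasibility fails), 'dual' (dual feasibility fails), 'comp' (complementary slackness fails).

Gradient of f: grad f(x) = Q x + c = (2, -1)
Constraint values g_i(x) = a_i^T x - b_i:
  g_1((0, -1)) = -3
Stationarity residual: grad f(x) + sum_i lambda_i a_i = (0, 0)
  -> stationarity OK
Primal feasibility (all g_i <= 0): OK
Dual feasibility (all lambda_i >= 0): OK
Complementary slackness (lambda_i * g_i(x) = 0 for all i): FAILS

Verdict: the first failing condition is complementary_slackness -> comp.

comp


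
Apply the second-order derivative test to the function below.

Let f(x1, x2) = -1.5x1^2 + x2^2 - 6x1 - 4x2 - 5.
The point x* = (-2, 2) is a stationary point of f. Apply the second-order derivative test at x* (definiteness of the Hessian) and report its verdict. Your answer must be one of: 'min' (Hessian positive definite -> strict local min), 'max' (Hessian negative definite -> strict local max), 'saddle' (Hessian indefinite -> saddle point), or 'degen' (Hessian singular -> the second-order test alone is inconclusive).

Compute the Hessian H = grad^2 f:
  H = [[-3, 0], [0, 2]]
Verify stationarity: grad f(x*) = H x* + g = (0, 0).
Eigenvalues of H: -3, 2.
Eigenvalues have mixed signs, so H is indefinite -> x* is a saddle point.

saddle


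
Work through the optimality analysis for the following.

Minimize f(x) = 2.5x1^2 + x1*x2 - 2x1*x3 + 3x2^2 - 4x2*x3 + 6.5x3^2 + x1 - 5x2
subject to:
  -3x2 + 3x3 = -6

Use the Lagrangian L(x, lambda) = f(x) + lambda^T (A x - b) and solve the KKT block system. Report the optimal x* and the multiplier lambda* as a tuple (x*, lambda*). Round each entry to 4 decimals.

Form the Lagrangian:
  L(x, lambda) = (1/2) x^T Q x + c^T x + lambda^T (A x - b)
Stationarity (grad_x L = 0): Q x + c + A^T lambda = 0.
Primal feasibility: A x = b.

This gives the KKT block system:
  [ Q   A^T ] [ x     ]   [-c ]
  [ A    0  ] [ lambda ] = [ b ]

Solving the linear system:
  x*      = (-0.5926, 2.037, 0.037)
  lambda* = (2.1605)
  f(x*)   = 1.0926

x* = (-0.5926, 2.037, 0.037), lambda* = (2.1605)


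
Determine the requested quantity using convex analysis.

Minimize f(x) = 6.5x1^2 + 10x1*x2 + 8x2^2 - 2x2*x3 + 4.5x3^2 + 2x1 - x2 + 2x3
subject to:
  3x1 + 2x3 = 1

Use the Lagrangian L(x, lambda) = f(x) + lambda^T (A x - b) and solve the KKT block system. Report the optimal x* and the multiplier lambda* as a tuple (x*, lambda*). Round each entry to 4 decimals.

Form the Lagrangian:
  L(x, lambda) = (1/2) x^T Q x + c^T x + lambda^T (A x - b)
Stationarity (grad_x L = 0): Q x + c + A^T lambda = 0.
Primal feasibility: A x = b.

This gives the KKT block system:
  [ Q   A^T ] [ x     ]   [-c ]
  [ A    0  ] [ lambda ] = [ b ]

Solving the linear system:
  x*      = (0.27, -0.0944, 0.095)
  lambda* = (-1.522)
  f(x*)   = 1.1732

x* = (0.27, -0.0944, 0.095), lambda* = (-1.522)


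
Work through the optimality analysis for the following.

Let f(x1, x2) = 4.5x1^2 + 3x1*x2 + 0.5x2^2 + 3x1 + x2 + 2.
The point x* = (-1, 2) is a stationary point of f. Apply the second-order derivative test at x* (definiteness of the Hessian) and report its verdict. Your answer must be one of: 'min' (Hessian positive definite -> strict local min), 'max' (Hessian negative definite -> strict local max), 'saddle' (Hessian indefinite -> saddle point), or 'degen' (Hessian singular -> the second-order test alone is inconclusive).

Compute the Hessian H = grad^2 f:
  H = [[9, 3], [3, 1]]
Verify stationarity: grad f(x*) = H x* + g = (0, 0).
Eigenvalues of H: 0, 10.
H has a zero eigenvalue (singular; positive semidefinite but not definite), so H is neither positive definite, negative definite, nor indefinite. The second-order test alone is inconclusive -> degen.
(Indeed, f is constant along the null direction of H through x*, so x* is not a strict local extremum.)

degen


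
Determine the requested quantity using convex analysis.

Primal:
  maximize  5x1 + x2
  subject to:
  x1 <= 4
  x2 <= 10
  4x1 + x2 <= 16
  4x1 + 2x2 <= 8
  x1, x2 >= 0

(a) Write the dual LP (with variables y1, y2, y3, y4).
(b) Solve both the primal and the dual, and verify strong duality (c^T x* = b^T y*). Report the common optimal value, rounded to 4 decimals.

The standard primal-dual pair for 'max c^T x s.t. A x <= b, x >= 0' is:
  Dual:  min b^T y  s.t.  A^T y >= c,  y >= 0.

So the dual LP is:
  minimize  4y1 + 10y2 + 16y3 + 8y4
  subject to:
    y1 + 4y3 + 4y4 >= 5
    y2 + y3 + 2y4 >= 1
    y1, y2, y3, y4 >= 0

Solving the primal: x* = (2, 0).
  primal value c^T x* = 10.
Solving the dual: y* = (0, 0, 0, 1.25).
  dual value b^T y* = 10.
Strong duality: c^T x* = b^T y*. Confirmed.

10


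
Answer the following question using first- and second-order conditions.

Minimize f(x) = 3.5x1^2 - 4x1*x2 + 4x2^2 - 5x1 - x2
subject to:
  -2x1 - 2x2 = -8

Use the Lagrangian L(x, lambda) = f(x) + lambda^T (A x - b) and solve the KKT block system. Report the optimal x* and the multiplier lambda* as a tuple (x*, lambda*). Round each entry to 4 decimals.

Form the Lagrangian:
  L(x, lambda) = (1/2) x^T Q x + c^T x + lambda^T (A x - b)
Stationarity (grad_x L = 0): Q x + c + A^T lambda = 0.
Primal feasibility: A x = b.

This gives the KKT block system:
  [ Q   A^T ] [ x     ]   [-c ]
  [ A    0  ] [ lambda ] = [ b ]

Solving the linear system:
  x*      = (2.2609, 1.7391)
  lambda* = (1.9348)
  f(x*)   = 1.2174

x* = (2.2609, 1.7391), lambda* = (1.9348)


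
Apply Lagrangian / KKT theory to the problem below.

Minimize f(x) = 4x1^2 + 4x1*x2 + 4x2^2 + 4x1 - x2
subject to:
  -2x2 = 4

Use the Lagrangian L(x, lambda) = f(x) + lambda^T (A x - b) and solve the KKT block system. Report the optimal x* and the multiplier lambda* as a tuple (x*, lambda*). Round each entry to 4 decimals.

Form the Lagrangian:
  L(x, lambda) = (1/2) x^T Q x + c^T x + lambda^T (A x - b)
Stationarity (grad_x L = 0): Q x + c + A^T lambda = 0.
Primal feasibility: A x = b.

This gives the KKT block system:
  [ Q   A^T ] [ x     ]   [-c ]
  [ A    0  ] [ lambda ] = [ b ]

Solving the linear system:
  x*      = (0.5, -2)
  lambda* = (-7.5)
  f(x*)   = 17

x* = (0.5, -2), lambda* = (-7.5)


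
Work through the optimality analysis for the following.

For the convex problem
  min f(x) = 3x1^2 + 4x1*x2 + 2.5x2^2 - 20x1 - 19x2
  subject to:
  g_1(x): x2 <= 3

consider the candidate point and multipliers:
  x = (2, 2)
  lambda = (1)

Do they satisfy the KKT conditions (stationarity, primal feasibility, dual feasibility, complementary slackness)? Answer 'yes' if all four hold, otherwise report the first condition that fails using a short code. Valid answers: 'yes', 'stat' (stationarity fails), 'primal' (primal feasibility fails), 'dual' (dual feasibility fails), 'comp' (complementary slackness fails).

Gradient of f: grad f(x) = Q x + c = (0, -1)
Constraint values g_i(x) = a_i^T x - b_i:
  g_1((2, 2)) = -1
Stationarity residual: grad f(x) + sum_i lambda_i a_i = (0, 0)
  -> stationarity OK
Primal feasibility (all g_i <= 0): OK
Dual feasibility (all lambda_i >= 0): OK
Complementary slackness (lambda_i * g_i(x) = 0 for all i): FAILS

Verdict: the first failing condition is complementary_slackness -> comp.

comp


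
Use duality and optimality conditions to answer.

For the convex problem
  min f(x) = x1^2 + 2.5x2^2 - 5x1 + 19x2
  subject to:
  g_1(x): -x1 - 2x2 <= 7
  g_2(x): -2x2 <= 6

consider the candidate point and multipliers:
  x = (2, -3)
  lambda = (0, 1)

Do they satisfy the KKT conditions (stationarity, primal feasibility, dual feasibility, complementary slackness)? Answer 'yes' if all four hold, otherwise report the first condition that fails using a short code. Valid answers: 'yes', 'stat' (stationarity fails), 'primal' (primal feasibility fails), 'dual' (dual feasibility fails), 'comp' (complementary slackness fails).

Gradient of f: grad f(x) = Q x + c = (-1, 4)
Constraint values g_i(x) = a_i^T x - b_i:
  g_1((2, -3)) = -3
  g_2((2, -3)) = 0
Stationarity residual: grad f(x) + sum_i lambda_i a_i = (-1, 2)
  -> stationarity FAILS
Primal feasibility (all g_i <= 0): OK
Dual feasibility (all lambda_i >= 0): OK
Complementary slackness (lambda_i * g_i(x) = 0 for all i): OK

Verdict: the first failing condition is stationarity -> stat.

stat


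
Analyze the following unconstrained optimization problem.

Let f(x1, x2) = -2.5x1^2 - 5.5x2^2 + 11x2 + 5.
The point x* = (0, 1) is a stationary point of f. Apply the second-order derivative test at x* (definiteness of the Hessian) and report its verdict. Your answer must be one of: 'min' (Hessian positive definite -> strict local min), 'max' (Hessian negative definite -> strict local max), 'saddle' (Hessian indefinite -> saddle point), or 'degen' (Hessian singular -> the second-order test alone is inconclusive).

Compute the Hessian H = grad^2 f:
  H = [[-5, 0], [0, -11]]
Verify stationarity: grad f(x*) = H x* + g = (0, 0).
Eigenvalues of H: -11, -5.
Both eigenvalues < 0, so H is negative definite -> x* is a strict local max.

max


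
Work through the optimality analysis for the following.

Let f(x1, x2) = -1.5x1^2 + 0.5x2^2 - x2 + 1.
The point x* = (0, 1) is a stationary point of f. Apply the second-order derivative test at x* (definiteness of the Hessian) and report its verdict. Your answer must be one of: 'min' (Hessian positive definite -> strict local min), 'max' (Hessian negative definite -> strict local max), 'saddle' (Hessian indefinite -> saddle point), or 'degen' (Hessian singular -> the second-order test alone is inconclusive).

Compute the Hessian H = grad^2 f:
  H = [[-3, 0], [0, 1]]
Verify stationarity: grad f(x*) = H x* + g = (0, 0).
Eigenvalues of H: -3, 1.
Eigenvalues have mixed signs, so H is indefinite -> x* is a saddle point.

saddle


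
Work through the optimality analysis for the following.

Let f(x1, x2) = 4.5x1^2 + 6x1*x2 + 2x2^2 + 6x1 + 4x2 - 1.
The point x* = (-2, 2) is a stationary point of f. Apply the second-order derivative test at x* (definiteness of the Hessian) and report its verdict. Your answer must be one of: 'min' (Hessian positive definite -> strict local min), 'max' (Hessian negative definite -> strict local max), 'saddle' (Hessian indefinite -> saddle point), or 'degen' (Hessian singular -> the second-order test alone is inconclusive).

Compute the Hessian H = grad^2 f:
  H = [[9, 6], [6, 4]]
Verify stationarity: grad f(x*) = H x* + g = (0, 0).
Eigenvalues of H: 0, 13.
H has a zero eigenvalue (singular; positive semidefinite but not definite), so H is neither positive definite, negative definite, nor indefinite. The second-order test alone is inconclusive -> degen.
(Indeed, f is constant along the null direction of H through x*, so x* is not a strict local extremum.)

degen


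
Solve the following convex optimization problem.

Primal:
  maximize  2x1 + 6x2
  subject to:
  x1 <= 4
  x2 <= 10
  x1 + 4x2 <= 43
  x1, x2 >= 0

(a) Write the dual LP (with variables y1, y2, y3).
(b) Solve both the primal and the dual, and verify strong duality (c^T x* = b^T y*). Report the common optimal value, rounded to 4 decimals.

The standard primal-dual pair for 'max c^T x s.t. A x <= b, x >= 0' is:
  Dual:  min b^T y  s.t.  A^T y >= c,  y >= 0.

So the dual LP is:
  minimize  4y1 + 10y2 + 43y3
  subject to:
    y1 + y3 >= 2
    y2 + 4y3 >= 6
    y1, y2, y3 >= 0

Solving the primal: x* = (4, 9.75).
  primal value c^T x* = 66.5.
Solving the dual: y* = (0.5, 0, 1.5).
  dual value b^T y* = 66.5.
Strong duality: c^T x* = b^T y*. Confirmed.

66.5


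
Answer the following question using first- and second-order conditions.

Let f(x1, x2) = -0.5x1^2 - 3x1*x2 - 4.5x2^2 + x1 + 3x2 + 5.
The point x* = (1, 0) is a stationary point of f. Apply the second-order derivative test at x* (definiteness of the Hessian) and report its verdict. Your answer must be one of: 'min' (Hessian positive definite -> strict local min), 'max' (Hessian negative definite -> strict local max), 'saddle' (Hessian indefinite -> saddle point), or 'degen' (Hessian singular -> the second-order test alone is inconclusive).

Compute the Hessian H = grad^2 f:
  H = [[-1, -3], [-3, -9]]
Verify stationarity: grad f(x*) = H x* + g = (0, 0).
Eigenvalues of H: -10, 0.
H has a zero eigenvalue (singular; negative semidefinite but not definite), so H is neither positive definite, negative definite, nor indefinite. The second-order test alone is inconclusive -> degen.
(Indeed, f is constant along the null direction of H through x*, so x* is not a strict local extremum.)

degen


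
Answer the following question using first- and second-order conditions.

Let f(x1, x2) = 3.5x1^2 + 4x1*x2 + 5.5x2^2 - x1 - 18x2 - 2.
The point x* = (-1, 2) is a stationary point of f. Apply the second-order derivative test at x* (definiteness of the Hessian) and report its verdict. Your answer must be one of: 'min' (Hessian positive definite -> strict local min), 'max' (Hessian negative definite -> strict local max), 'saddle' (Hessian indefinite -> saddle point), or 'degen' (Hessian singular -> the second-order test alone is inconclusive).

Compute the Hessian H = grad^2 f:
  H = [[7, 4], [4, 11]]
Verify stationarity: grad f(x*) = H x* + g = (0, 0).
Eigenvalues of H: 4.5279, 13.4721.
Both eigenvalues > 0, so H is positive definite -> x* is a strict local min.

min


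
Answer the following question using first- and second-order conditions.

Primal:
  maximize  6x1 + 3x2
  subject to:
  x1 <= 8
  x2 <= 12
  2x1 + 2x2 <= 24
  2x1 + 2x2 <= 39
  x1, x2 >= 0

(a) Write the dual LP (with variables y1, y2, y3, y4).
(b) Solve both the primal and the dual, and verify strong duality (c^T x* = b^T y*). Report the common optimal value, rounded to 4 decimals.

The standard primal-dual pair for 'max c^T x s.t. A x <= b, x >= 0' is:
  Dual:  min b^T y  s.t.  A^T y >= c,  y >= 0.

So the dual LP is:
  minimize  8y1 + 12y2 + 24y3 + 39y4
  subject to:
    y1 + 2y3 + 2y4 >= 6
    y2 + 2y3 + 2y4 >= 3
    y1, y2, y3, y4 >= 0

Solving the primal: x* = (8, 4).
  primal value c^T x* = 60.
Solving the dual: y* = (3, 0, 1.5, 0).
  dual value b^T y* = 60.
Strong duality: c^T x* = b^T y*. Confirmed.

60


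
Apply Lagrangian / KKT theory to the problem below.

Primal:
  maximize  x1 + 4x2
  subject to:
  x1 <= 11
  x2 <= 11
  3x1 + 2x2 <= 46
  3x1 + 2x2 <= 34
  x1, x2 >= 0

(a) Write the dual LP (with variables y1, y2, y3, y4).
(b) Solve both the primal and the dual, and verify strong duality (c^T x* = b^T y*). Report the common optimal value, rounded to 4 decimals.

The standard primal-dual pair for 'max c^T x s.t. A x <= b, x >= 0' is:
  Dual:  min b^T y  s.t.  A^T y >= c,  y >= 0.

So the dual LP is:
  minimize  11y1 + 11y2 + 46y3 + 34y4
  subject to:
    y1 + 3y3 + 3y4 >= 1
    y2 + 2y3 + 2y4 >= 4
    y1, y2, y3, y4 >= 0

Solving the primal: x* = (4, 11).
  primal value c^T x* = 48.
Solving the dual: y* = (0, 3.3333, 0, 0.3333).
  dual value b^T y* = 48.
Strong duality: c^T x* = b^T y*. Confirmed.

48


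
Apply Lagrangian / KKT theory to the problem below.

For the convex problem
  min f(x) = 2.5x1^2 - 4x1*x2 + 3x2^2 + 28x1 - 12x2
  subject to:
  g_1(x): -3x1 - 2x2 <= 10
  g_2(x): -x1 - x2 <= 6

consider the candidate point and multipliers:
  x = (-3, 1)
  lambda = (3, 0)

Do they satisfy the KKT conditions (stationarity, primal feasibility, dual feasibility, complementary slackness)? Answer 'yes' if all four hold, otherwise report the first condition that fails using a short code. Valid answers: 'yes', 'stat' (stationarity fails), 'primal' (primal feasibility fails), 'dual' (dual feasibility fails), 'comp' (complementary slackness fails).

Gradient of f: grad f(x) = Q x + c = (9, 6)
Constraint values g_i(x) = a_i^T x - b_i:
  g_1((-3, 1)) = -3
  g_2((-3, 1)) = -4
Stationarity residual: grad f(x) + sum_i lambda_i a_i = (0, 0)
  -> stationarity OK
Primal feasibility (all g_i <= 0): OK
Dual feasibility (all lambda_i >= 0): OK
Complementary slackness (lambda_i * g_i(x) = 0 for all i): FAILS

Verdict: the first failing condition is complementary_slackness -> comp.

comp


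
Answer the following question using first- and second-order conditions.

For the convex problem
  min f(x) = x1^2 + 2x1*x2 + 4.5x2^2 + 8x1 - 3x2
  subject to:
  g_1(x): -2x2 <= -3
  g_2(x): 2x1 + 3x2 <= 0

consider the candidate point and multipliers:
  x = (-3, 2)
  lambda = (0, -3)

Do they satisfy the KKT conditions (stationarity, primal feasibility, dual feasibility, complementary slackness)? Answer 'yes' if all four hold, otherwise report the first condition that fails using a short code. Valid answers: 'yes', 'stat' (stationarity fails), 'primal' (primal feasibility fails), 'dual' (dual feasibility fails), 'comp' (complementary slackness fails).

Gradient of f: grad f(x) = Q x + c = (6, 9)
Constraint values g_i(x) = a_i^T x - b_i:
  g_1((-3, 2)) = -1
  g_2((-3, 2)) = 0
Stationarity residual: grad f(x) + sum_i lambda_i a_i = (0, 0)
  -> stationarity OK
Primal feasibility (all g_i <= 0): OK
Dual feasibility (all lambda_i >= 0): FAILS
Complementary slackness (lambda_i * g_i(x) = 0 for all i): OK

Verdict: the first failing condition is dual_feasibility -> dual.

dual


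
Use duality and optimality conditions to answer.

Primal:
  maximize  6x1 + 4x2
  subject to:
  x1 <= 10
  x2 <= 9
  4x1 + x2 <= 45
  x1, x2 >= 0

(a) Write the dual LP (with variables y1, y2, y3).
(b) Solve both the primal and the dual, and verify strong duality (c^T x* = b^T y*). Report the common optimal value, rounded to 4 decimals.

The standard primal-dual pair for 'max c^T x s.t. A x <= b, x >= 0' is:
  Dual:  min b^T y  s.t.  A^T y >= c,  y >= 0.

So the dual LP is:
  minimize  10y1 + 9y2 + 45y3
  subject to:
    y1 + 4y3 >= 6
    y2 + y3 >= 4
    y1, y2, y3 >= 0

Solving the primal: x* = (9, 9).
  primal value c^T x* = 90.
Solving the dual: y* = (0, 2.5, 1.5).
  dual value b^T y* = 90.
Strong duality: c^T x* = b^T y*. Confirmed.

90


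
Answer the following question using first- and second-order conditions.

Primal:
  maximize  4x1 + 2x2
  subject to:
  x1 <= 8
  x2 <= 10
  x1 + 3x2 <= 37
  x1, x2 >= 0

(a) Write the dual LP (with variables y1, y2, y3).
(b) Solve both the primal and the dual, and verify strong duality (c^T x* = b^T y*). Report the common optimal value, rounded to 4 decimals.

The standard primal-dual pair for 'max c^T x s.t. A x <= b, x >= 0' is:
  Dual:  min b^T y  s.t.  A^T y >= c,  y >= 0.

So the dual LP is:
  minimize  8y1 + 10y2 + 37y3
  subject to:
    y1 + y3 >= 4
    y2 + 3y3 >= 2
    y1, y2, y3 >= 0

Solving the primal: x* = (8, 9.6667).
  primal value c^T x* = 51.3333.
Solving the dual: y* = (3.3333, 0, 0.6667).
  dual value b^T y* = 51.3333.
Strong duality: c^T x* = b^T y*. Confirmed.

51.3333


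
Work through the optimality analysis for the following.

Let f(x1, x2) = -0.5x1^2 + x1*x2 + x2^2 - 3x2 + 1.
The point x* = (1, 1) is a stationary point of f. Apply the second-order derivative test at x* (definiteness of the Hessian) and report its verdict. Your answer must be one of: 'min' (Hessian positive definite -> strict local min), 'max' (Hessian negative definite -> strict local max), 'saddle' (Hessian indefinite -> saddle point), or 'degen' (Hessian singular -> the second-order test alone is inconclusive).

Compute the Hessian H = grad^2 f:
  H = [[-1, 1], [1, 2]]
Verify stationarity: grad f(x*) = H x* + g = (0, 0).
Eigenvalues of H: -1.3028, 2.3028.
Eigenvalues have mixed signs, so H is indefinite -> x* is a saddle point.

saddle


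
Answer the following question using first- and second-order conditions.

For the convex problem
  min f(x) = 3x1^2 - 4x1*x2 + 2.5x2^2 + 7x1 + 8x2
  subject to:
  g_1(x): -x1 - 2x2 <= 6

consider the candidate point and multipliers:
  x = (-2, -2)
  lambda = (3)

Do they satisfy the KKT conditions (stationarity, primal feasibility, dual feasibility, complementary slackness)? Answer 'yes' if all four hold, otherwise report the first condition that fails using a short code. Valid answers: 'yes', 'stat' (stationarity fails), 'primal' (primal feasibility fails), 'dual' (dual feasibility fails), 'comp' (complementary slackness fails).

Gradient of f: grad f(x) = Q x + c = (3, 6)
Constraint values g_i(x) = a_i^T x - b_i:
  g_1((-2, -2)) = 0
Stationarity residual: grad f(x) + sum_i lambda_i a_i = (0, 0)
  -> stationarity OK
Primal feasibility (all g_i <= 0): OK
Dual feasibility (all lambda_i >= 0): OK
Complementary slackness (lambda_i * g_i(x) = 0 for all i): OK

Verdict: yes, KKT holds.

yes


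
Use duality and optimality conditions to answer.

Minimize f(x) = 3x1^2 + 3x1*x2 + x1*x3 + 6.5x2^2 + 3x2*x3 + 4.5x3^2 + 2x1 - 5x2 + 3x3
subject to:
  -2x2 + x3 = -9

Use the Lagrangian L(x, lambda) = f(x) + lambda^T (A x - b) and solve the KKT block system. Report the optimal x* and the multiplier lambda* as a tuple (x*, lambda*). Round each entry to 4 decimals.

Form the Lagrangian:
  L(x, lambda) = (1/2) x^T Q x + c^T x + lambda^T (A x - b)
Stationarity (grad_x L = 0): Q x + c + A^T lambda = 0.
Primal feasibility: A x = b.

This gives the KKT block system:
  [ Q   A^T ] [ x     ]   [-c ]
  [ A    0  ] [ lambda ] = [ b ]

Solving the linear system:
  x*      = (-1.5044, 3.2053, -2.5894)
  lambda* = (12.1935)
  f(x*)   = 41.4692

x* = (-1.5044, 3.2053, -2.5894), lambda* = (12.1935)


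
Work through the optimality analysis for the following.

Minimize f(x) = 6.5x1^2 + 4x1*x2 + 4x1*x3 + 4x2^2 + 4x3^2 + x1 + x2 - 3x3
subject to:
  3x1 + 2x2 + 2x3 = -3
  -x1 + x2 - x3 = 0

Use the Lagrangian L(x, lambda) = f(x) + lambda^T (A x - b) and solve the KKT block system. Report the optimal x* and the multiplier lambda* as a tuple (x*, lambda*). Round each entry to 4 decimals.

Form the Lagrangian:
  L(x, lambda) = (1/2) x^T Q x + c^T x + lambda^T (A x - b)
Stationarity (grad_x L = 0): Q x + c + A^T lambda = 0.
Primal feasibility: A x = b.

This gives the KKT block system:
  [ Q   A^T ] [ x     ]   [-c ]
  [ A    0  ] [ lambda ] = [ b ]

Solving the linear system:
  x*      = (-0.5357, -0.6161, -0.0804)
  lambda* = (2.9643, 0.1429)
  f(x*)   = 3.9911

x* = (-0.5357, -0.6161, -0.0804), lambda* = (2.9643, 0.1429)


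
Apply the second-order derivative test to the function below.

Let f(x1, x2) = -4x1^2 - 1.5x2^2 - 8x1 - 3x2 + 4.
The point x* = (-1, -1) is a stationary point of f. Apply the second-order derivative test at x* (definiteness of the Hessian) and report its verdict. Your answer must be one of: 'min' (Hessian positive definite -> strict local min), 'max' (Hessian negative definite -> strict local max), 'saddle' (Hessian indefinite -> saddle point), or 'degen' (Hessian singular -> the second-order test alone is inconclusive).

Compute the Hessian H = grad^2 f:
  H = [[-8, 0], [0, -3]]
Verify stationarity: grad f(x*) = H x* + g = (0, 0).
Eigenvalues of H: -8, -3.
Both eigenvalues < 0, so H is negative definite -> x* is a strict local max.

max
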